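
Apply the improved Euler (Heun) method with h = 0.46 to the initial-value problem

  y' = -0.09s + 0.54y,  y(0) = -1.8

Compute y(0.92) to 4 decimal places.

Heun: k1 = f(s_n, y_n); k2 = f(s_n + h, y_n + h·k1); y_{n+1} = y_n + (h/2)·(k1 + k2).
s=0.000000, y=-1.800000:
  k1 = f(0.000000, -1.800000) = -0.972000
  k2 = f(0.460000, -2.247120) = -1.254845
  y ← -1.800000 + (0.46/2)·(-0.972000 + (-1.254845)) = -2.312174
s=0.460000, y=-2.312174:
  k1 = f(0.460000, -2.312174) = -1.289974
  k2 = f(0.920000, -2.905562) = -1.651804
  y ← -2.312174 + (0.46/2)·(-1.289974 + (-1.651804)) = -2.988783
y(0.92) ≈ -2.9888

-2.9888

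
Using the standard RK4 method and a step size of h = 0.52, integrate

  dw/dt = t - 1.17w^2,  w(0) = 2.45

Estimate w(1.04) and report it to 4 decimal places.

0.7622

RK4: k1 = f(t_n, w_n); k2 = f(t_n + h/2, w_n + (h/2)·k1); k3 = f(t_n + h/2, w_n + (h/2)·k2); k4 = f(t_n + h, w_n + h·k3); w_{n+1} = w_n + (h/6)·(k1 + 2k2 + 2k3 + k4).
t=0.000000, w=2.450000:
  k1 = f(0.000000, 2.450000) = -7.022925
  k2 = f(0.260000, 0.624040) = -0.195628
  k3 = f(0.260000, 2.399137) = -6.474353
  k4 = f(0.520000, -0.916664) = -0.463119
  w ← 2.450000 + (0.52/6)·(k1 + 2k2 + 2k3 + k4) = 0.645080
t=0.520000, w=0.645080:
  k1 = f(0.520000, 0.645080) = 0.033131
  k2 = f(0.780000, 0.653694) = 0.280041
  k3 = f(0.780000, 0.717890) = 0.177021
  k4 = f(1.040000, 0.737131) = 0.404267
  w ← 0.645080 + (0.52/6)·(k1 + 2k2 + 2k3 + k4) = 0.762212
w(1.04) ≈ 0.7622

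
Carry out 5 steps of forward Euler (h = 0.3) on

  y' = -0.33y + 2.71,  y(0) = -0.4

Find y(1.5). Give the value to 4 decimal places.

3.0984

Euler: y_{n+1} = y_n + h·f(t_n, y_n).
t=0.000000, y=-0.400000: f=2.842000 → y ← -0.400000 + 0.3·2.842000 = 0.452600
t=0.300000, y=0.452600: f=2.560642 → y ← 0.452600 + 0.3·2.560642 = 1.220793
t=0.600000, y=1.220793: f=2.307138 → y ← 1.220793 + 0.3·2.307138 = 1.912934
t=0.900000, y=1.912934: f=2.078732 → y ← 1.912934 + 0.3·2.078732 = 2.536554
t=1.200000, y=2.536554: f=1.872937 → y ← 2.536554 + 0.3·1.872937 = 3.098435
y(1.5) ≈ 3.0984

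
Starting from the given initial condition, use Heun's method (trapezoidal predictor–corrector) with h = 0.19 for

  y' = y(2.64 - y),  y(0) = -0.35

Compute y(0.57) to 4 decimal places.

-2.4329

Heun: k1 = f(t_n, y_n); k2 = f(t_n + h, y_n + h·k1); y_{n+1} = y_n + (h/2)·(k1 + k2).
t=0.000000, y=-0.350000:
  k1 = f(0.000000, -0.350000) = -1.046500
  k2 = f(0.190000, -0.548835) = -1.750144
  y ← -0.350000 + (0.19/2)·(-1.046500 + (-1.750144)) = -0.615681
t=0.190000, y=-0.615681:
  k1 = f(0.190000, -0.615681) = -2.004462
  k2 = f(0.380000, -0.996529) = -3.623906
  y ← -0.615681 + (0.19/2)·(-2.004462 + (-3.623906)) = -1.150376
t=0.380000, y=-1.150376:
  k1 = f(0.380000, -1.150376) = -4.360358
  k2 = f(0.570000, -1.978844) = -9.139973
  y ← -1.150376 + (0.19/2)·(-4.360358 + (-9.139973)) = -2.432908
y(0.57) ≈ -2.4329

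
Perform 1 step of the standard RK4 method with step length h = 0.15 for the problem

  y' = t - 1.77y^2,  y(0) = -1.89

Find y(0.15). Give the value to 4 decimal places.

RK4: k1 = f(t_n, y_n); k2 = f(t_n + h/2, y_n + (h/2)·k1); k3 = f(t_n + h/2, y_n + (h/2)·k2); k4 = f(t_n + h, y_n + h·k3); y_{n+1} = y_n + (h/6)·(k1 + 2k2 + 2k3 + k4).
t=0.000000, y=-1.890000:
  k1 = f(0.000000, -1.890000) = -6.322617
  k2 = f(0.075000, -2.364196) = -9.818281
  k3 = f(0.075000, -2.626371) = -12.134150
  k4 = f(0.150000, -3.710122) = -24.214066
  y ← -1.890000 + (0.15/6)·(k1 + 2k2 + 2k3 + k4) = -3.751039
y(0.15) ≈ -3.7510

-3.7510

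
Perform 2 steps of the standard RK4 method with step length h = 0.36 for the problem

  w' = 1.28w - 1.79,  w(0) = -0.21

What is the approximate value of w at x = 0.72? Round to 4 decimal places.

-2.6431

RK4: k1 = f(x_n, w_n); k2 = f(x_n + h/2, w_n + (h/2)·k1); k3 = f(x_n + h/2, w_n + (h/2)·k2); k4 = f(x_n + h, w_n + h·k3); w_{n+1} = w_n + (h/6)·(k1 + 2k2 + 2k3 + k4).
x=0.000000, w=-0.210000:
  k1 = f(0.000000, -0.210000) = -2.058800
  k2 = f(0.180000, -0.580584) = -2.533148
  k3 = f(0.180000, -0.665967) = -2.642437
  k4 = f(0.360000, -1.161277) = -3.276435
  w ← -0.210000 + (0.36/6)·(k1 + 2k2 + 2k3 + k4) = -1.151184
x=0.360000, w=-1.151184:
  k1 = f(0.360000, -1.151184) = -3.263516
  k2 = f(0.540000, -1.738617) = -4.015430
  k3 = f(0.540000, -1.873962) = -4.188671
  k4 = f(0.720000, -2.659106) = -5.193655
  w ← -1.151184 + (0.36/6)·(k1 + 2k2 + 2k3 + k4) = -2.643107
w(0.72) ≈ -2.6431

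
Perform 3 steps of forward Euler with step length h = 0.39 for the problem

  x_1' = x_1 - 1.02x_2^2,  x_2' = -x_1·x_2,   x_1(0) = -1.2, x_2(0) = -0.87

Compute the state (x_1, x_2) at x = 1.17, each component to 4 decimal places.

Euler on (x_1,x_2): x_1_{n+1} = x_1_n + h·x_1', x_2_{n+1} = x_2_n + h·x_2'.
0.000000: (-1.200000, -0.870000); f=(-1.972038, -1.044000) → (-1.969095, -1.277160)
0.390000: (-1.969095, -1.277160); f=(-3.632855, -2.514849) → (-3.385908, -2.257951)
0.780000: (-3.385908, -2.257951); f=(-8.586219, -7.645216) → (-6.734534, -5.239585)
(x_1(1.17), x_2(1.17)) ≈ (-6.7345, -5.2396)

-6.7345, -5.2396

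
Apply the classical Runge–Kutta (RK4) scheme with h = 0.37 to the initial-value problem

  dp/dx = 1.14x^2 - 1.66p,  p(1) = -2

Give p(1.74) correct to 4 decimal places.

RK4: k1 = f(x_n, p_n); k2 = f(x_n + h/2, p_n + (h/2)·k1); k3 = f(x_n + h/2, p_n + (h/2)·k2); k4 = f(x_n + h, p_n + h·k3); p_{n+1} = p_n + (h/6)·(k1 + 2k2 + 2k3 + k4).
x=1.000000, p=-2.000000:
  k1 = f(1.000000, -2.000000) = 4.460000
  k2 = f(1.185000, -1.174900) = 3.551151
  k3 = f(1.185000, -1.343037) = 3.830258
  k4 = f(1.370000, -0.582804) = 3.107121
  p ← -2.000000 + (0.37/6)·(k1 + 2k2 + 2k3 + k4) = -0.622987
x=1.370000, p=-0.622987:
  k1 = f(1.370000, -0.622987) = 3.173825
  k2 = f(1.555000, -0.035830) = 2.816026
  k3 = f(1.555000, -0.102022) = 2.925906
  k4 = f(1.740000, 0.459598) = 2.688531
  p ← -0.622987 + (0.37/6)·(k1 + 2k2 + 2k3 + k4) = 0.446696
p(1.74) ≈ 0.4467

0.4467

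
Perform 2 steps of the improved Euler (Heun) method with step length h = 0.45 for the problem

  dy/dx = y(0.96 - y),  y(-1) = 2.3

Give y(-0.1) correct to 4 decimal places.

Heun: k1 = f(x_n, y_n); k2 = f(x_n + h, y_n + h·k1); y_{n+1} = y_n + (h/2)·(k1 + k2).
x=-1.000000, y=2.300000:
  k1 = f(-1.000000, 2.300000) = -3.082000
  k2 = f(-0.550000, 0.913100) = 0.042824
  y ← 2.300000 + (0.45/2)·(-3.082000 + 0.042824) = 1.616185
x=-0.550000, y=1.616185:
  k1 = f(-0.550000, 1.616185) = -1.060517
  k2 = f(-0.100000, 1.138953) = -0.203819
  y ← 1.616185 + (0.45/2)·(-1.060517 + (-0.203819)) = 1.331710
y(-0.1) ≈ 1.3317

1.3317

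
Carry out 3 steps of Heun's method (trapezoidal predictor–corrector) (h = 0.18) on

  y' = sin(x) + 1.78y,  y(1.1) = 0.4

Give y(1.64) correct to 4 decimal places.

1.8807

Heun: k1 = f(x_n, y_n); k2 = f(x_n + h, y_n + h·k1); y_{n+1} = y_n + (h/2)·(k1 + k2).
x=1.100000, y=0.400000:
  k1 = f(1.100000, 0.400000) = 1.603207
  k2 = f(1.280000, 0.688577) = 2.183683
  y ← 0.400000 + (0.18/2)·(1.603207 + 2.183683) = 0.740820
x=1.280000, y=0.740820:
  k1 = f(1.280000, 0.740820) = 2.276676
  k2 = f(1.460000, 1.150622) = 3.041975
  y ← 0.740820 + (0.18/2)·(2.276676 + 3.041975) = 1.219499
x=1.460000, y=1.219499:
  k1 = f(1.460000, 1.219499) = 3.164576
  k2 = f(1.640000, 1.789122) = 4.182244
  y ← 1.219499 + (0.18/2)·(3.164576 + 4.182244) = 1.880713
y(1.64) ≈ 1.8807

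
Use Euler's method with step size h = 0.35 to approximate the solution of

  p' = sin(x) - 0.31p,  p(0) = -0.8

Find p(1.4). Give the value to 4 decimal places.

0.0947

Euler: p_{n+1} = p_n + h·f(x_n, p_n).
x=0.000000, p=-0.800000: f=0.248000 → p ← -0.800000 + 0.35·0.248000 = -0.713200
x=0.350000, p=-0.713200: f=0.563990 → p ← -0.713200 + 0.35·0.563990 = -0.515804
x=0.700000, p=-0.515804: f=0.804117 → p ← -0.515804 + 0.35·0.804117 = -0.234363
x=1.050000, p=-0.234363: f=0.940076 → p ← -0.234363 + 0.35·0.940076 = 0.094664
p(1.4) ≈ 0.0947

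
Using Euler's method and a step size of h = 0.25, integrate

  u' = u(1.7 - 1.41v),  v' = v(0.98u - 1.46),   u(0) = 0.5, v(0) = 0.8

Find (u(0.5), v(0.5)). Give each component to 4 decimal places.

Euler on (u,v): u_{n+1} = u_n + h·u', v_{n+1} = v_n + h·v'.
0.000000: (0.500000, 0.800000); f=(0.286000, -0.776000) → (0.571500, 0.606000)
0.250000: (0.571500, 0.606000); f=(0.483226, -0.545358) → (0.692307, 0.469661)
(u(0.5), v(0.5)) ≈ (0.6923, 0.4697)

0.6923, 0.4697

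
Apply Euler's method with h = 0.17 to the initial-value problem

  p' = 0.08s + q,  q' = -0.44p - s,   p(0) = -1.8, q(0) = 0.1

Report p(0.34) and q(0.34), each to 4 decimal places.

-1.7408, 0.3391

Euler on (p,q): p_{n+1} = p_n + h·p', q_{n+1} = q_n + h·q'.
0.000000: (-1.800000, 0.100000); f=(0.100000, 0.792000) → (-1.783000, 0.234640)
0.170000: (-1.783000, 0.234640); f=(0.248240, 0.614520) → (-1.740799, 0.339108)
(p(0.34), q(0.34)) ≈ (-1.7408, 0.3391)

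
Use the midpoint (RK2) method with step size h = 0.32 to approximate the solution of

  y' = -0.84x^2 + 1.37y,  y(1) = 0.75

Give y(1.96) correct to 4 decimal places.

Midpoint: k1 = f(x_n, y_n); k2 = f(x_n + h/2, y_n + (h/2)·k1); y_{n+1} = y_n + h·k2.
x=1.000000, y=0.750000:
  k1 = f(1.000000, 0.750000) = 0.187500
  k2 = f(1.160000, 0.780000) = -0.061704
  y ← 0.750000 + 0.32·(-0.061704) = 0.730255
x=1.320000, y=0.730255:
  k1 = f(1.320000, 0.730255) = -0.463167
  k2 = f(1.480000, 0.656148) = -0.941013
  y ← 0.730255 + 0.32·(-0.941013) = 0.429130
x=1.640000, y=0.429130:
  k1 = f(1.640000, 0.429130) = -1.671355
  k2 = f(1.800000, 0.161714) = -2.500052
  y ← 0.429130 + 0.32·(-2.500052) = -0.370886
y(1.96) ≈ -0.3709

-0.3709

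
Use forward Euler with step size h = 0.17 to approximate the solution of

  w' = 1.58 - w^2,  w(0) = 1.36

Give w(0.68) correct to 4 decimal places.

1.2674

Euler: w_{n+1} = w_n + h·f(t_n, w_n).
t=0.000000, w=1.360000: f=-0.269600 → w ← 1.360000 + 0.17·(-0.269600) = 1.314168
t=0.170000, w=1.314168: f=-0.147038 → w ← 1.314168 + 0.17·(-0.147038) = 1.289172
t=0.340000, w=1.289172: f=-0.081963 → w ← 1.289172 + 0.17·(-0.081963) = 1.275238
t=0.510000, w=1.275238: f=-0.046232 → w ← 1.275238 + 0.17·(-0.046232) = 1.267378
w(0.68) ≈ 1.2674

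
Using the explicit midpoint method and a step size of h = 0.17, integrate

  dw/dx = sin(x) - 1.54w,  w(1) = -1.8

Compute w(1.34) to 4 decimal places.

-0.8313

Midpoint: k1 = f(x_n, w_n); k2 = f(x_n + h/2, w_n + (h/2)·k1); w_{n+1} = w_n + h·k2.
x=1.000000, w=-1.800000:
  k1 = f(1.000000, -1.800000) = 3.613471
  k2 = f(1.085000, -1.492855) = 3.183300
  w ← -1.800000 + 0.17·3.183300 = -1.258839
x=1.170000, w=-1.258839:
  k1 = f(1.170000, -1.258839) = 2.859363
  k2 = f(1.255000, -1.015793) = 2.514871
  w ← -1.258839 + 0.17·2.514871 = -0.831311
w(1.34) ≈ -0.8313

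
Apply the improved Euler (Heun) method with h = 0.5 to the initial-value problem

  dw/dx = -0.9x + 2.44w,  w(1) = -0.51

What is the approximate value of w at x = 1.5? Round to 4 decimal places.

-2.3487

Heun: k1 = f(x_n, w_n); k2 = f(x_n + h, w_n + h·k1); w_{n+1} = w_n + (h/2)·(k1 + k2).
x=1.000000, w=-0.510000:
  k1 = f(1.000000, -0.510000) = -2.144400
  k2 = f(1.500000, -1.582200) = -5.210568
  w ← -0.510000 + (0.5/2)·(-2.144400 + (-5.210568)) = -2.348742
w(1.5) ≈ -2.3487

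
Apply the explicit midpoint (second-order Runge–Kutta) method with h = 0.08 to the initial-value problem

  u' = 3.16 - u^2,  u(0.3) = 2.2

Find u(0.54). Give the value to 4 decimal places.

Midpoint: k1 = f(x_n, u_n); k2 = f(x_n + h/2, u_n + (h/2)·k1); u_{n+1} = u_n + h·k2.
x=0.300000, u=2.200000:
  k1 = f(0.300000, 2.200000) = -1.680000
  k2 = f(0.340000, 2.132800) = -1.388836
  u ← 2.200000 + 0.08·(-1.388836) = 2.088893
x=0.380000, u=2.088893:
  k1 = f(0.380000, 2.088893) = -1.203475
  k2 = f(0.420000, 2.040754) = -1.004678
  u ← 2.088893 + 0.08·(-1.004678) = 2.008519
x=0.460000, u=2.008519:
  k1 = f(0.460000, 2.008519) = -0.874148
  k2 = f(0.500000, 1.973553) = -0.734911
  u ← 2.008519 + 0.08·(-0.734911) = 1.949726
u(0.54) ≈ 1.9497

1.9497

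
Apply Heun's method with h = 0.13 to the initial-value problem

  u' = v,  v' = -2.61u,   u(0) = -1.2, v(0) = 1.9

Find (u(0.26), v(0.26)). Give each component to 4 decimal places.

Heun on (u,v): k1 = f(t_n, state_n); k2 = f(t_n + h, state_n + h·k1); state_{n+1} = state_n + (h/2)·(k1 + k2).
0.000000: (-1.200000, 1.900000)
  k1 = (1.900000, 3.132000)
  predictor → (-0.953000, 2.307160)
  k2 = (2.307160, 2.487330)
  → (-0.926535, 2.265256)
0.130000: (-0.926535, 2.265256)
  k1 = (2.265256, 2.418255)
  predictor → (-0.632051, 2.579630)
  k2 = (2.579630, 1.649654)
  → (-0.611617, 2.529671)
(u(0.26), v(0.26)) ≈ (-0.6116, 2.5297)

-0.6116, 2.5297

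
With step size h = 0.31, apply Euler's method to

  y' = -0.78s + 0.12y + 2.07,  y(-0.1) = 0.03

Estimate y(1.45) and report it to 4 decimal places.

2.8445

Euler: y_{n+1} = y_n + h·f(s_n, y_n).
s=-0.100000, y=0.030000: f=2.151600 → y ← 0.030000 + 0.31·2.151600 = 0.696996
s=0.210000, y=0.696996: f=1.989840 → y ← 0.696996 + 0.31·1.989840 = 1.313846
s=0.520000, y=1.313846: f=1.822062 → y ← 1.313846 + 0.31·1.822062 = 1.878685
s=0.830000, y=1.878685: f=1.648042 → y ← 1.878685 + 0.31·1.648042 = 2.389578
s=1.140000, y=2.389578: f=1.467549 → y ← 2.389578 + 0.31·1.467549 = 2.844519
y(1.45) ≈ 2.8445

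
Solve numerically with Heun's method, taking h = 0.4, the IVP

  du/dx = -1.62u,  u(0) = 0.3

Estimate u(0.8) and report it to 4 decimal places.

Heun: k1 = f(x_n, u_n); k2 = f(x_n + h, u_n + h·k1); u_{n+1} = u_n + (h/2)·(k1 + k2).
x=0.000000, u=0.300000:
  k1 = f(0.000000, 0.300000) = -0.486000
  k2 = f(0.400000, 0.105600) = -0.171072
  u ← 0.300000 + (0.4/2)·(-0.486000 + (-0.171072)) = 0.168586
x=0.400000, u=0.168586:
  k1 = f(0.400000, 0.168586) = -0.273109
  k2 = f(0.800000, 0.059342) = -0.096134
  u ← 0.168586 + (0.4/2)·(-0.273109 + (-0.096134)) = 0.094737
u(0.8) ≈ 0.0947

0.0947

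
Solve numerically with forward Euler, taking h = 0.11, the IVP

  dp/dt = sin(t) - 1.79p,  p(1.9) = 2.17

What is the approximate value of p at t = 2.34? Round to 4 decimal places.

1.1831

Euler: p_{n+1} = p_n + h·f(t_n, p_n).
t=1.900000, p=2.170000: f=-2.938000 → p ← 2.170000 + 0.11·(-2.938000) = 1.846820
t=2.010000, p=1.846820: f=-2.400717 → p ← 1.846820 + 0.11·(-2.400717) = 1.582741
t=2.120000, p=1.582741: f=-1.980166 → p ← 1.582741 + 0.11·(-1.980166) = 1.364923
t=2.230000, p=1.364923: f=-1.652732 → p ← 1.364923 + 0.11·(-1.652732) = 1.183122
p(2.34) ≈ 1.1831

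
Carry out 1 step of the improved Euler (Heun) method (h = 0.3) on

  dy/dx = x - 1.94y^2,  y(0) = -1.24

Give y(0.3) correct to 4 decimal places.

-2.9687

Heun: k1 = f(x_n, y_n); k2 = f(x_n + h, y_n + h·k1); y_{n+1} = y_n + (h/2)·(k1 + k2).
x=0.000000, y=-1.240000:
  k1 = f(0.000000, -1.240000) = -2.982944
  k2 = f(0.300000, -2.134883) = -8.541989
  y ← -1.240000 + (0.3/2)·(-2.982944 + (-8.541989)) = -2.968740
y(0.3) ≈ -2.9687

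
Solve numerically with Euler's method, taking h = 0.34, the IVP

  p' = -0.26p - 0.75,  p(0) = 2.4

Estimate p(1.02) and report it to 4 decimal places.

Euler: p_{n+1} = p_n + h·f(t_n, p_n).
t=0.000000, p=2.400000: f=-1.374000 → p ← 2.400000 + 0.34·(-1.374000) = 1.932840
t=0.340000, p=1.932840: f=-1.252538 → p ← 1.932840 + 0.34·(-1.252538) = 1.506977
t=0.680000, p=1.506977: f=-1.141814 → p ← 1.506977 + 0.34·(-1.141814) = 1.118760
p(1.02) ≈ 1.1188

1.1188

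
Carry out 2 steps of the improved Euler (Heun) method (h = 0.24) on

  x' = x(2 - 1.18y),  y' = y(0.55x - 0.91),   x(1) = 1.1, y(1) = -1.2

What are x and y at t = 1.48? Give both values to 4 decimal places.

Heun on (x,y): k1 = f(t_n, state_n); k2 = f(t_n + h, state_n + h·k1); state_{n+1} = state_n + (h/2)·(k1 + k2).
1.000000: (1.100000, -1.200000)
  k1 = (3.757600, 0.366000)
  predictor → (2.001824, -1.112160)
  k2 = (6.630739, -0.212426)
  → (2.346601, -1.181571)
1.240000: (2.346601, -1.181571)
  k1 = (7.964959, -0.449742)
  predictor → (4.258191, -1.289509)
  k2 = (14.995734, -1.846584)
  → (5.101884, -1.457130)
(x(1.48), y(1.48)) ≈ (5.1019, -1.4571)

5.1019, -1.4571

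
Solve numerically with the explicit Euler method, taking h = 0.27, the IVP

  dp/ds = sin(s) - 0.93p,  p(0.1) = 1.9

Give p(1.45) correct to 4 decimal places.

Euler: p_{n+1} = p_n + h·f(s_n, p_n).
s=0.100000, p=1.900000: f=-1.667167 → p ← 1.900000 + 0.27·(-1.667167) = 1.449865
s=0.370000, p=1.449865: f=-0.986759 → p ← 1.449865 + 0.27·(-0.986759) = 1.183440
s=0.640000, p=1.183440: f=-0.503404 → p ← 1.183440 + 0.27·(-0.503404) = 1.047521
s=0.910000, p=1.047521: f=-0.184691 → p ← 1.047521 + 0.27·(-0.184691) = 0.997655
s=1.180000, p=0.997655: f=-0.003213 → p ← 0.997655 + 0.27·(-0.003213) = 0.996787
p(1.45) ≈ 0.9968

0.9968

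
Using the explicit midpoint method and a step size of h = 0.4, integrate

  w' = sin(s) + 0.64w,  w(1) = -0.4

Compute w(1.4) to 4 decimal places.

Midpoint: k1 = f(s_n, w_n); k2 = f(s_n + h/2, w_n + (h/2)·k1); w_{n+1} = w_n + h·k2.
s=1.000000, w=-0.400000:
  k1 = f(1.000000, -0.400000) = 0.585471
  k2 = f(1.200000, -0.282906) = 0.750979
  w ← -0.400000 + 0.4·0.750979 = -0.099608
w(1.4) ≈ -0.0996

-0.0996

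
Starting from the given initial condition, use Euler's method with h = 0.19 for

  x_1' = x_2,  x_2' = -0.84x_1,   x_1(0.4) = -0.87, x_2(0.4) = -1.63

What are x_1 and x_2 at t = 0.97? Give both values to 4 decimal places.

Euler on (x_1,x_2): x_1_{n+1} = x_1_n + h·x_1', x_2_{n+1} = x_2_n + h·x_2'.
0.400000: (-0.870000, -1.630000); f=(-1.630000, 0.730800) → (-1.179700, -1.491148)
0.590000: (-1.179700, -1.491148); f=(-1.491148, 0.990948) → (-1.463018, -1.302868)
0.780000: (-1.463018, -1.302868); f=(-1.302868, 1.228935) → (-1.710563, -1.069370)
(x_1(0.97), x_2(0.97)) ≈ (-1.7106, -1.0694)

-1.7106, -1.0694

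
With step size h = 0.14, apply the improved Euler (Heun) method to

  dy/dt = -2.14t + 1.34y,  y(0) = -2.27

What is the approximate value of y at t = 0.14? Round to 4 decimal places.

-2.7568

Heun: k1 = f(t_n, y_n); k2 = f(t_n + h, y_n + h·k1); y_{n+1} = y_n + (h/2)·(k1 + k2).
t=0.000000, y=-2.270000:
  k1 = f(0.000000, -2.270000) = -3.041800
  k2 = f(0.140000, -2.695852) = -3.912042
  y ← -2.270000 + (0.14/2)·(-3.041800 + (-3.912042)) = -2.756769
y(0.14) ≈ -2.7568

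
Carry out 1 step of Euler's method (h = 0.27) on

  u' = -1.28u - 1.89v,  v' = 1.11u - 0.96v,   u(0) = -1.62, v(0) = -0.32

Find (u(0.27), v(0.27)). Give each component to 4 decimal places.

Euler on (u,v): u_{n+1} = u_n + h·u', v_{n+1} = v_n + h·v'.
0.000000: (-1.620000, -0.320000); f=(2.678400, -1.491000) → (-0.896832, -0.722570)
(u(0.27), v(0.27)) ≈ (-0.8968, -0.7226)

-0.8968, -0.7226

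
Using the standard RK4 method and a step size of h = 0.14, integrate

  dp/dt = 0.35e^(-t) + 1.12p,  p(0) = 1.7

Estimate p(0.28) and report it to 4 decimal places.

RK4: k1 = f(t_n, p_n); k2 = f(t_n + h/2, p_n + (h/2)·k1); k3 = f(t_n + h/2, p_n + (h/2)·k2); k4 = f(t_n + h, p_n + h·k3); p_{n+1} = p_n + (h/6)·(k1 + 2k2 + 2k3 + k4).
t=0.000000, p=1.700000:
  k1 = f(0.000000, 1.700000) = 2.254000
  k2 = f(0.070000, 1.857780) = 2.407051
  k3 = f(0.070000, 1.868494) = 2.419051
  k4 = f(0.140000, 2.038667) = 2.587583
  p ← 1.700000 + (0.14/6)·(k1 + 2k2 + 2k3 + k4) = 2.038188
t=0.140000, p=2.038188:
  k1 = f(0.140000, 2.038188) = 2.587046
  k2 = f(0.210000, 2.219282) = 2.769300
  k3 = f(0.210000, 2.232039) = 2.783589
  k4 = f(0.280000, 2.427891) = 2.983762
  p ← 2.038188 + (0.14/6)·(k1 + 2k2 + 2k3 + k4) = 2.427309
p(0.28) ≈ 2.4273

2.4273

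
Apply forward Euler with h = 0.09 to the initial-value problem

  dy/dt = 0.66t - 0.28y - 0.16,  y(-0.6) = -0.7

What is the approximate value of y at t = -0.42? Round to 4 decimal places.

Euler: y_{n+1} = y_n + h·f(t_n, y_n).
t=-0.600000, y=-0.700000: f=-0.360000 → y ← -0.700000 + 0.09·(-0.360000) = -0.732400
t=-0.510000, y=-0.732400: f=-0.291528 → y ← -0.732400 + 0.09·(-0.291528) = -0.758638
y(-0.42) ≈ -0.7586

-0.7586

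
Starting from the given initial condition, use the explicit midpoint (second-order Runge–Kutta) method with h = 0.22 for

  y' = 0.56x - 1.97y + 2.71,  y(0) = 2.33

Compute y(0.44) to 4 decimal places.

Midpoint: k1 = f(x_n, y_n); k2 = f(x_n + h/2, y_n + (h/2)·k1); y_{n+1} = y_n + h·k2.
x=0.000000, y=2.330000:
  k1 = f(0.000000, 2.330000) = -1.880100
  k2 = f(0.110000, 2.123189) = -1.411082
  y ← 2.330000 + 0.22·(-1.411082) = 2.019562
x=0.220000, y=2.019562:
  k1 = f(0.220000, 2.019562) = -1.145337
  k2 = f(0.330000, 1.893575) = -0.835542
  y ← 2.019562 + 0.22·(-0.835542) = 1.835743
y(0.44) ≈ 1.8357

1.8357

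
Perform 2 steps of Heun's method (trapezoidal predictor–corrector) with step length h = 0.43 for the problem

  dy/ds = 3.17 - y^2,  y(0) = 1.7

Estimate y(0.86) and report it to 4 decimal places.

1.7478

Heun: k1 = f(s_n, y_n); k2 = f(s_n + h, y_n + h·k1); y_{n+1} = y_n + (h/2)·(k1 + k2).
s=0.000000, y=1.700000:
  k1 = f(0.000000, 1.700000) = 0.280000
  k2 = f(0.430000, 1.820400) = -0.143856
  y ← 1.700000 + (0.43/2)·(0.280000 + (-0.143856)) = 1.729271
s=0.430000, y=1.729271:
  k1 = f(0.430000, 1.729271) = 0.179622
  k2 = f(0.860000, 1.806508) = -0.093473
  y ← 1.729271 + (0.43/2)·(0.179622 + (-0.093473)) = 1.747793
y(0.86) ≈ 1.7478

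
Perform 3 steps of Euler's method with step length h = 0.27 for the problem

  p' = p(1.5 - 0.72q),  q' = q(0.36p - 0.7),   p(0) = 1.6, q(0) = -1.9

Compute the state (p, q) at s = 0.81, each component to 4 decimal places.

Euler on (p,q): p_{n+1} = p_n + h·p', q_{n+1} = q_n + h·q'.
0.000000: (1.600000, -1.900000); f=(4.588800, 0.235600) → (2.838976, -1.836388)
0.270000: (2.838976, -1.836388); f=(8.012156, -0.591375) → (5.002258, -1.996059)
0.540000: (5.002258, -1.996059); f=(14.692446, -2.197288) → (8.969218, -2.589327)
(p(0.81), q(0.81)) ≈ (8.9692, -2.5893)

8.9692, -2.5893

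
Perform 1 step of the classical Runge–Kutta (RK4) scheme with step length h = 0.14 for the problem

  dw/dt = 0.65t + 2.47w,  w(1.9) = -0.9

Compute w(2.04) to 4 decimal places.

RK4: k1 = f(t_n, w_n); k2 = f(t_n + h/2, w_n + (h/2)·k1); k3 = f(t_n + h/2, w_n + (h/2)·k2); k4 = f(t_n + h, w_n + h·k3); w_{n+1} = w_n + (h/6)·(k1 + 2k2 + 2k3 + k4).
t=1.900000, w=-0.900000:
  k1 = f(1.900000, -0.900000) = -0.988000
  k2 = f(1.970000, -0.969160) = -1.113325
  k3 = f(1.970000, -0.977933) = -1.134994
  k4 = f(2.040000, -1.058899) = -1.289481
  w ← -0.900000 + (0.14/6)·(k1 + 2k2 + 2k3 + k4) = -1.058063
w(2.04) ≈ -1.0581

-1.0581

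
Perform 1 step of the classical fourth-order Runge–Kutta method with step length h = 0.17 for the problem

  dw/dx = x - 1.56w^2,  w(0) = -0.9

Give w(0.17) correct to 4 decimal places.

RK4: k1 = f(x_n, w_n); k2 = f(x_n + h/2, w_n + (h/2)·k1); k3 = f(x_n + h/2, w_n + (h/2)·k2); k4 = f(x_n + h, w_n + h·k3); w_{n+1} = w_n + (h/6)·(k1 + 2k2 + 2k3 + k4).
x=0.000000, w=-0.900000:
  k1 = f(0.000000, -0.900000) = -1.263600
  k2 = f(0.085000, -1.007406) = -1.498192
  k3 = f(0.085000, -1.027346) = -1.561487
  k4 = f(0.170000, -1.165453) = -1.948917
  w ← -0.900000 + (0.17/6)·(k1 + 2k2 + 2k3 + k4) = -1.164403
w(0.17) ≈ -1.1644

-1.1644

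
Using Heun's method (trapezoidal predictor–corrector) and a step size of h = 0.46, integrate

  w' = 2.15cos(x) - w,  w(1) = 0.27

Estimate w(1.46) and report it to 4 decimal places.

Heun: k1 = f(x_n, w_n); k2 = f(x_n + h, w_n + h·k1); w_{n+1} = w_n + (h/2)·(k1 + k2).
x=1.000000, w=0.270000:
  k1 = f(1.000000, 0.270000) = 0.891650
  k2 = f(1.460000, 0.680159) = -0.442434
  w ← 0.270000 + (0.46/2)·(0.891650 + (-0.442434)) = 0.373320
w(1.46) ≈ 0.3733

0.3733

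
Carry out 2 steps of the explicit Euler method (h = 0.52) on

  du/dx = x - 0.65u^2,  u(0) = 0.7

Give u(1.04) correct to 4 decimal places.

Euler: u_{n+1} = u_n + h·f(x_n, u_n).
x=0.000000, u=0.700000: f=-0.318500 → u ← 0.700000 + 0.52·(-0.318500) = 0.534380
x=0.520000, u=0.534380: f=0.334385 → u ← 0.534380 + 0.52·0.334385 = 0.708260
u(1.04) ≈ 0.7083

0.7083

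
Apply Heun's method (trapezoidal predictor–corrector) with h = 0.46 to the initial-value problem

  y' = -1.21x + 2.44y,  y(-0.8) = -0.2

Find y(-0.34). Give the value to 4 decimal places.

Heun: k1 = f(x_n, y_n); k2 = f(x_n + h, y_n + h·k1); y_{n+1} = y_n + (h/2)·(k1 + k2).
x=-0.800000, y=-0.200000:
  k1 = f(-0.800000, -0.200000) = 0.480000
  k2 = f(-0.340000, 0.020800) = 0.462152
  y ← -0.200000 + (0.46/2)·(0.480000 + 0.462152) = 0.016695
y(-0.34) ≈ 0.0167

0.0167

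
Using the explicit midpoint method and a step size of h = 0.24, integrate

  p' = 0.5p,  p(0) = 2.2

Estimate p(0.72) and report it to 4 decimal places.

3.1508

Midpoint: k1 = f(s_n, p_n); k2 = f(s_n + h/2, p_n + (h/2)·k1); p_{n+1} = p_n + h·k2.
s=0.000000, p=2.200000:
  k1 = f(0.000000, 2.200000) = 1.100000
  k2 = f(0.120000, 2.332000) = 1.166000
  p ← 2.200000 + 0.24·1.166000 = 2.479840
s=0.240000, p=2.479840:
  k1 = f(0.240000, 2.479840) = 1.239920
  k2 = f(0.360000, 2.628630) = 1.314315
  p ← 2.479840 + 0.24·1.314315 = 2.795276
s=0.480000, p=2.795276:
  k1 = f(0.480000, 2.795276) = 1.397638
  k2 = f(0.600000, 2.962992) = 1.481496
  p ← 2.795276 + 0.24·1.481496 = 3.150835
p(0.72) ≈ 3.1508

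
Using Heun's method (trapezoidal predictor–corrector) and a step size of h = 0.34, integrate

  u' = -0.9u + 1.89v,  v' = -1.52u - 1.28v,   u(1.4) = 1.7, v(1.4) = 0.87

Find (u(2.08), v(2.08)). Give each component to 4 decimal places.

Heun on (u,v): k1 = f(s_n, state_n); k2 = f(s_n + h, state_n + h·k1); state_{n+1} = state_n + (h/2)·(k1 + k2).
1.400000: (1.700000, 0.870000)
  k1 = (0.114300, -3.697600)
  predictor → (1.738862, -0.387184)
  k2 = (-2.296754, -2.147475)
  → (1.328983, -0.123663)
1.740000: (1.328983, -0.123663)
  k1 = (-1.429807, -1.861766)
  predictor → (0.842848, -0.756663)
  k2 = (-2.188657, -0.312601)
  → (0.713844, -0.493305)
(u(2.08), v(2.08)) ≈ (0.7138, -0.4933)

0.7138, -0.4933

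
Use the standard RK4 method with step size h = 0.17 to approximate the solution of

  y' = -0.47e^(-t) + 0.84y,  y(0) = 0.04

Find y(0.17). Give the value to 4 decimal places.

-0.0330

RK4: k1 = f(t_n, y_n); k2 = f(t_n + h/2, y_n + (h/2)·k1); k3 = f(t_n + h/2, y_n + (h/2)·k2); k4 = f(t_n + h, y_n + h·k3); y_{n+1} = y_n + (h/6)·(k1 + 2k2 + 2k3 + k4).
t=0.000000, y=0.040000:
  k1 = f(0.000000, 0.040000) = -0.436400
  k2 = f(0.085000, 0.002906) = -0.429260
  k3 = f(0.085000, 0.003513) = -0.428750
  k4 = f(0.170000, -0.032887) = -0.424148
  y ← 0.040000 + (0.17/6)·(k1 + 2k2 + 2k3 + k4) = -0.033003
y(0.17) ≈ -0.0330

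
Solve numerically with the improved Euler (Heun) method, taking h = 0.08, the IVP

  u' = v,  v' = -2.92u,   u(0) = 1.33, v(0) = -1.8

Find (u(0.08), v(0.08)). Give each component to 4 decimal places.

Heun on (u,v): k1 = f(t_n, state_n); k2 = f(t_n + h, state_n + h·k1); state_{n+1} = state_n + (h/2)·(k1 + k2).
0.000000: (1.330000, -1.800000)
  k1 = (-1.800000, -3.883600)
  predictor → (1.186000, -2.110688)
  k2 = (-2.110688, -3.463120)
  → (1.173572, -2.093869)
(u(0.08), v(0.08)) ≈ (1.1736, -2.0939)

1.1736, -2.0939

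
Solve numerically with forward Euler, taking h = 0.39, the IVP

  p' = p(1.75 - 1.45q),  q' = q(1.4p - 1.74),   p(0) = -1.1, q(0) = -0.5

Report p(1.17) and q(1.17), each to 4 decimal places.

-6.0675, 0.1884

Euler on (p,q): p_{n+1} = p_n + h·p', q_{n+1} = q_n + h·q'.
0.000000: (-1.100000, -0.500000); f=(-2.722500, 1.640000) → (-2.161775, 0.139600)
0.390000: (-2.161775, 0.139600); f=(-3.345520, -0.665401) → (-3.466528, -0.119907)
0.780000: (-3.466528, -0.119907); f=(-6.669129, 0.790560) → (-6.067488, 0.188412)
(p(1.17), q(1.17)) ≈ (-6.0675, 0.1884)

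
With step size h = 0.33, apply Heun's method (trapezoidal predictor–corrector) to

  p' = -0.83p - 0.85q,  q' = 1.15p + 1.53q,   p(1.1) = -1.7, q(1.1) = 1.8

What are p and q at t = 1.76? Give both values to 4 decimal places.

Heun on (p,q): k1 = f(t_n, state_n); k2 = f(t_n + h, state_n + h·k1); state_{n+1} = state_n + (h/2)·(k1 + k2).
1.100000: (-1.700000, 1.800000)
  k1 = (-0.119000, 0.799000)
  predictor → (-1.739270, 2.063670)
  k2 = (-0.310525, 1.157255)
  → (-1.770872, 2.122782)
1.430000: (-1.770872, 2.122782)
  k1 = (-0.334541, 1.211354)
  predictor → (-1.881270, 2.522529)
  k2 = (-0.582695, 1.696008)
  → (-1.922216, 2.602497)
(p(1.76), q(1.76)) ≈ (-1.9222, 2.6025)

-1.9222, 2.6025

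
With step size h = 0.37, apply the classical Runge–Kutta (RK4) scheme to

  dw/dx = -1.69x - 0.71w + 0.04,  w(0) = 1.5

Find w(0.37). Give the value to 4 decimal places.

RK4: k1 = f(x_n, w_n); k2 = f(x_n + h/2, w_n + (h/2)·k1); k3 = f(x_n + h/2, w_n + (h/2)·k2); k4 = f(x_n + h, w_n + h·k3); w_{n+1} = w_n + (h/6)·(k1 + 2k2 + 2k3 + k4).
x=0.000000, w=1.500000:
  k1 = f(0.000000, 1.500000) = -1.025000
  k2 = f(0.185000, 1.310375) = -1.203016
  k3 = f(0.185000, 1.277442) = -1.179634
  k4 = f(0.370000, 1.063535) = -1.340410
  w ← 1.500000 + (0.37/6)·(k1 + 2k2 + 2k3 + k4) = 1.060273
w(0.37) ≈ 1.0603

1.0603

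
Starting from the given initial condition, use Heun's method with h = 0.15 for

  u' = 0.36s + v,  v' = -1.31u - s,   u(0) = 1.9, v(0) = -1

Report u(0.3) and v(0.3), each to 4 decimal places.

Heun on (u,v): k1 = f(s_n, state_n); k2 = f(s_n + h, state_n + h·k1); state_{n+1} = state_n + (h/2)·(k1 + k2).
0.000000: (1.900000, -1.000000)
  k1 = (-1.000000, -2.489000)
  predictor → (1.750000, -1.373350)
  k2 = (-1.319350, -2.442500)
  → (1.726049, -1.369862)
0.150000: (1.726049, -1.369862)
  k1 = (-1.315862, -2.411124)
  predictor → (1.528669, -1.731531)
  k2 = (-1.623531, -2.302557)
  → (1.505594, -1.723389)
(u(0.3), v(0.3)) ≈ (1.5056, -1.7234)

1.5056, -1.7234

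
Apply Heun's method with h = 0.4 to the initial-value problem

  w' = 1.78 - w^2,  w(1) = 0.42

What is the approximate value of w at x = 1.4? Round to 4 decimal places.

0.8714

Heun: k1 = f(x_n, w_n); k2 = f(x_n + h, w_n + h·k1); w_{n+1} = w_n + (h/2)·(k1 + k2).
x=1.000000, w=0.420000:
  k1 = f(1.000000, 0.420000) = 1.603600
  k2 = f(1.400000, 1.061440) = 0.653345
  w ← 0.420000 + (0.4/2)·(1.603600 + 0.653345) = 0.871389
w(1.4) ≈ 0.8714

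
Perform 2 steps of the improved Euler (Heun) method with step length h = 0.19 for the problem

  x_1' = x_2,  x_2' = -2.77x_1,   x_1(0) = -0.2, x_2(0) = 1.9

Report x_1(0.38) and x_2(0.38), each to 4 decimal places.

Heun on (x_1,x_2): k1 = f(x_n, state_n); k2 = f(x_n + h, state_n + h·k1); state_{n+1} = state_n + (h/2)·(k1 + k2).
0.000000: (-0.200000, 1.900000)
  k1 = (1.900000, 0.554000)
  predictor → (0.161000, 2.005260)
  k2 = (2.005260, -0.445970)
  → (0.171000, 1.910263)
0.190000: (0.171000, 1.910263)
  k1 = (1.910263, -0.473669)
  predictor → (0.533950, 1.820266)
  k2 = (1.820266, -1.479041)
  → (0.525400, 1.724755)
(x_1(0.38), x_2(0.38)) ≈ (0.5254, 1.7248)

0.5254, 1.7248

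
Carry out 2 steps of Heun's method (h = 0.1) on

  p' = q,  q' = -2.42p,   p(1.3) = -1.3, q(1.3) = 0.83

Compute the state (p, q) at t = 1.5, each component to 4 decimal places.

-1.0733, 1.4115

Heun on (p,q): k1 = f(t_n, state_n); k2 = f(t_n + h, state_n + h·k1); state_{n+1} = state_n + (h/2)·(k1 + k2).
1.300000: (-1.300000, 0.830000)
  k1 = (0.830000, 3.146000)
  predictor → (-1.217000, 1.144600)
  k2 = (1.144600, 2.945140)
  → (-1.201270, 1.134557)
1.400000: (-1.201270, 1.134557)
  k1 = (1.134557, 2.907073)
  predictor → (-1.087814, 1.425264)
  k2 = (1.425264, 2.632511)
  → (-1.073279, 1.411536)
(p(1.5), q(1.5)) ≈ (-1.0733, 1.4115)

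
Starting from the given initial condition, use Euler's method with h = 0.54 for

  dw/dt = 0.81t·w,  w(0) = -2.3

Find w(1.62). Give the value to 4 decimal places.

Euler: w_{n+1} = w_n + h·f(t_n, w_n).
t=0.000000, w=-2.300000: f=0.000000 → w ← -2.300000 + 0.54·0.000000 = -2.300000
t=0.540000, w=-2.300000: f=-1.006020 → w ← -2.300000 + 0.54·(-1.006020) = -2.843251
t=1.080000, w=-2.843251: f=-2.487276 → w ← -2.843251 + 0.54·(-2.487276) = -4.186380
w(1.62) ≈ -4.1864

-4.1864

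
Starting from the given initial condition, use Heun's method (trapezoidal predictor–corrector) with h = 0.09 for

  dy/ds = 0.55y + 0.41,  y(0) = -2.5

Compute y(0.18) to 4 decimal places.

-2.6825

Heun: k1 = f(s_n, y_n); k2 = f(s_n + h, y_n + h·k1); y_{n+1} = y_n + (h/2)·(k1 + k2).
s=0.000000, y=-2.500000:
  k1 = f(0.000000, -2.500000) = -0.965000
  k2 = f(0.090000, -2.586850) = -1.012768
  y ← -2.500000 + (0.09/2)·(-0.965000 + (-1.012768)) = -2.589000
s=0.090000, y=-2.589000:
  k1 = f(0.090000, -2.589000) = -1.013950
  k2 = f(0.180000, -2.680255) = -1.064140
  y ← -2.589000 + (0.09/2)·(-1.013950 + (-1.064140)) = -2.682514
y(0.18) ≈ -2.6825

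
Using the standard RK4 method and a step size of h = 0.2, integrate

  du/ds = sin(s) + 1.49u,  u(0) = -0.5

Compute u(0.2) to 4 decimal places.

-0.6515

RK4: k1 = f(s_n, u_n); k2 = f(s_n + h/2, u_n + (h/2)·k1); k3 = f(s_n + h/2, u_n + (h/2)·k2); k4 = f(s_n + h, u_n + h·k3); u_{n+1} = u_n + (h/6)·(k1 + 2k2 + 2k3 + k4).
s=0.000000, u=-0.500000:
  k1 = f(0.000000, -0.500000) = -0.745000
  k2 = f(0.100000, -0.574500) = -0.756172
  k3 = f(0.100000, -0.575617) = -0.757836
  k4 = f(0.200000, -0.651567) = -0.772166
  u ← -0.500000 + (0.2/6)·(k1 + 2k2 + 2k3 + k4) = -0.651506
u(0.2) ≈ -0.6515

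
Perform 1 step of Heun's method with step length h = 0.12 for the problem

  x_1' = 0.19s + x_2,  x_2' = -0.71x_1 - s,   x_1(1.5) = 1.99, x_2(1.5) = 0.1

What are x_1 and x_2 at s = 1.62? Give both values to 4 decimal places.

Heun on (x_1,x_2): k1 = f(s_n, state_n); k2 = f(s_n + h, state_n + h·k1); state_{n+1} = state_n + (h/2)·(k1 + k2).
1.500000: (1.990000, 0.100000)
  k1 = (0.385000, -2.912900)
  predictor → (2.036200, -0.249548)
  k2 = (0.058252, -3.065702)
  → (2.016595, -0.258716)
(x_1(1.62), x_2(1.62)) ≈ (2.0166, -0.2587)

2.0166, -0.2587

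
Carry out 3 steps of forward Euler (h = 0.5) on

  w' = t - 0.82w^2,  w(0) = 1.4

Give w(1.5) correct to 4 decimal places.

0.9993

Euler: w_{n+1} = w_n + h·f(t_n, w_n).
t=0.000000, w=1.400000: f=-1.607200 → w ← 1.400000 + 0.5·(-1.607200) = 0.596400
t=0.500000, w=0.596400: f=0.208332 → w ← 0.596400 + 0.5·0.208332 = 0.700566
t=1.000000, w=0.700566: f=0.597550 → w ← 0.700566 + 0.5·0.597550 = 0.999341
w(1.5) ≈ 0.9993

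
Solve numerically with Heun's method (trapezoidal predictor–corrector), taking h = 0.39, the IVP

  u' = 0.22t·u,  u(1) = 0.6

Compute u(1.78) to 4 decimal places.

Heun: k1 = f(t_n, u_n); k2 = f(t_n + h, u_n + h·k1); u_{n+1} = u_n + (h/2)·(k1 + k2).
t=1.000000, u=0.600000:
  k1 = f(1.000000, 0.600000) = 0.132000
  k2 = f(1.390000, 0.651480) = 0.199223
  u ← 0.600000 + (0.39/2)·(0.132000 + 0.199223) = 0.664588
t=1.390000, u=0.664588:
  k1 = f(1.390000, 0.664588) = 0.203231
  k2 = f(1.780000, 0.743849) = 0.291291
  u ← 0.664588 + (0.39/2)·(0.203231 + 0.291291) = 0.761020
u(1.78) ≈ 0.7610

0.7610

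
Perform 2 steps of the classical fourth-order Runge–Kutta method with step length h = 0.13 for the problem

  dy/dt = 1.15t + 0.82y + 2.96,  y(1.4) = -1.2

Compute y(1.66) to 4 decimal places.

-0.1190

RK4: k1 = f(t_n, y_n); k2 = f(t_n + h/2, y_n + (h/2)·k1); k3 = f(t_n + h/2, y_n + (h/2)·k2); k4 = f(t_n + h, y_n + h·k3); y_{n+1} = y_n + (h/6)·(k1 + 2k2 + 2k3 + k4).
t=1.400000, y=-1.200000:
  k1 = f(1.400000, -1.200000) = 3.586000
  k2 = f(1.465000, -0.966910) = 3.851884
  k3 = f(1.465000, -0.949628) = 3.866055
  k4 = f(1.530000, -0.697413) = 4.147622
  y ← -1.200000 + (0.13/6)·(k1 + 2k2 + 2k3 + k4) = -0.697994
t=1.530000, y=-0.697994:
  k1 = f(1.530000, -0.697994) = 4.147145
  k2 = f(1.595000, -0.428430) = 4.442938
  k3 = f(1.595000, -0.409203) = 4.458703
  k4 = f(1.660000, -0.118363) = 4.771943
  y ← -0.697994 + (0.13/6)·(k1 + 2k2 + 2k3 + k4) = -0.119010
y(1.66) ≈ -0.1190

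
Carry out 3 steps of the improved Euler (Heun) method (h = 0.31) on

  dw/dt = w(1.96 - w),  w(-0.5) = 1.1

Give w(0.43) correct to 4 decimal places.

Heun: k1 = f(t_n, w_n); k2 = f(t_n + h, w_n + h·k1); w_{n+1} = w_n + (h/2)·(k1 + k2).
t=-0.500000, w=1.100000:
  k1 = f(-0.500000, 1.100000) = 0.946000
  k2 = f(-0.190000, 1.393260) = 0.789616
  w ← 1.100000 + (0.31/2)·(0.946000 + 0.789616) = 1.369021
t=-0.190000, w=1.369021:
  k1 = f(-0.190000, 1.369021) = 0.809063
  k2 = f(0.120000, 1.619830) = 0.551018
  w ← 1.369021 + (0.31/2)·(0.809063 + 0.551018) = 1.579833
t=0.120000, w=1.579833:
  k1 = f(0.120000, 1.579833) = 0.600600
  k2 = f(0.430000, 1.766019) = 0.342574
  w ← 1.579833 + (0.31/2)·(0.600600 + 0.342574) = 1.726025
w(0.43) ≈ 1.7260

1.7260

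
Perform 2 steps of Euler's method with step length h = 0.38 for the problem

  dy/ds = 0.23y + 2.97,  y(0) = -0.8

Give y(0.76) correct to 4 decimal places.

Euler: y_{n+1} = y_n + h·f(s_n, y_n).
s=0.000000, y=-0.800000: f=2.786000 → y ← -0.800000 + 0.38·2.786000 = 0.258680
s=0.380000, y=0.258680: f=3.029496 → y ← 0.258680 + 0.38·3.029496 = 1.409889
y(0.76) ≈ 1.4099

1.4099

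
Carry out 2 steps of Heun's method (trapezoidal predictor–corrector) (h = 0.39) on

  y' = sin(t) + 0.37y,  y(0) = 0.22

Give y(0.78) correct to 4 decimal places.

0.6009

Heun: k1 = f(t_n, y_n); k2 = f(t_n + h, y_n + h·k1); y_{n+1} = y_n + (h/2)·(k1 + k2).
t=0.000000, y=0.220000:
  k1 = f(0.000000, 0.220000) = 0.081400
  k2 = f(0.390000, 0.251746) = 0.473334
  y ← 0.220000 + (0.39/2)·(0.081400 + 0.473334) = 0.328173
t=0.390000, y=0.328173:
  k1 = f(0.390000, 0.328173) = 0.501613
  k2 = f(0.780000, 0.523802) = 0.897086
  y ← 0.328173 + (0.39/2)·(0.501613 + 0.897086) = 0.600919
y(0.78) ≈ 0.6009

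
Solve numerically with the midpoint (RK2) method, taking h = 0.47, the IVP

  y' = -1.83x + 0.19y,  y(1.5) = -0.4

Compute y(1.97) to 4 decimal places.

Midpoint: k1 = f(x_n, y_n); k2 = f(x_n + h/2, y_n + (h/2)·k1); y_{n+1} = y_n + h·k2.
x=1.500000, y=-0.400000:
  k1 = f(1.500000, -0.400000) = -2.821000
  k2 = f(1.735000, -1.062935) = -3.377008
  y ← -0.400000 + 0.47·(-3.377008) = -1.987194
y(1.97) ≈ -1.9872

-1.9872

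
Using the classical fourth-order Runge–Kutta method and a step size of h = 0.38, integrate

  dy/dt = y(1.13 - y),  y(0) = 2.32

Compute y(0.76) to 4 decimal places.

RK4: k1 = f(t_n, y_n); k2 = f(t_n + h/2, y_n + (h/2)·k1); k3 = f(t_n + h/2, y_n + (h/2)·k2); k4 = f(t_n + h, y_n + h·k3); y_{n+1} = y_n + (h/6)·(k1 + 2k2 + 2k3 + k4).
t=0.000000, y=2.320000:
  k1 = f(0.000000, 2.320000) = -2.760800
  k2 = f(0.190000, 1.795448) = -1.194777
  k3 = f(0.190000, 2.092992) = -2.015536
  k4 = f(0.380000, 1.554097) = -0.659087
  y ← 2.320000 + (0.38/6)·(k1 + 2k2 + 2k3 + k4) = 1.696768
t=0.380000, y=1.696768:
  k1 = f(0.380000, 1.696768) = -0.961673
  k2 = f(0.570000, 1.514050) = -0.581470
  k3 = f(0.570000, 1.586288) = -0.723805
  k4 = f(0.760000, 1.421722) = -0.414747
  y ← 1.696768 + (0.38/6)·(k1 + 2k2 + 2k3 + k4) = 1.444259
y(0.76) ≈ 1.4443

1.4443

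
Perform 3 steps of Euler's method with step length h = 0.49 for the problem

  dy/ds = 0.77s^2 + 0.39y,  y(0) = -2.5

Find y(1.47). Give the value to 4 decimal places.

-3.7543

Euler: y_{n+1} = y_n + h·f(s_n, y_n).
s=0.000000, y=-2.500000: f=-0.975000 → y ← -2.500000 + 0.49·(-0.975000) = -2.977750
s=0.490000, y=-2.977750: f=-0.976446 → y ← -2.977750 + 0.49·(-0.976446) = -3.456208
s=0.980000, y=-3.456208: f=-0.608413 → y ← -3.456208 + 0.49·(-0.608413) = -3.754331
y(1.47) ≈ -3.7543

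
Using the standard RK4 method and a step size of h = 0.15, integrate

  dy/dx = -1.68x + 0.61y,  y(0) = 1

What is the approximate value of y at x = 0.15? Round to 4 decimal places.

RK4: k1 = f(x_n, y_n); k2 = f(x_n + h/2, y_n + (h/2)·k1); k3 = f(x_n + h/2, y_n + (h/2)·k2); k4 = f(x_n + h, y_n + h·k3); y_{n+1} = y_n + (h/6)·(k1 + 2k2 + 2k3 + k4).
x=0.000000, y=1.000000:
  k1 = f(0.000000, 1.000000) = 0.610000
  k2 = f(0.075000, 1.045750) = 0.511907
  k3 = f(0.075000, 1.038393) = 0.507420
  k4 = f(0.150000, 1.076113) = 0.404429
  y ← 1.000000 + (0.15/6)·(k1 + 2k2 + 2k3 + k4) = 1.076327
y(0.15) ≈ 1.0763

1.0763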